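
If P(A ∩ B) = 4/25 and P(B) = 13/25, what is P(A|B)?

P(A|B) = P(A ∩ B) / P(B)
= (4/25) / (13/25)
= 4/13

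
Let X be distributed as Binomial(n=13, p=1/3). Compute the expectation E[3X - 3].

For X ~ Binomial(n=13, p=1/3):
E[X] = \frac{13}{3}
E[3X - 3] = 3 × E[X] - 3 = 10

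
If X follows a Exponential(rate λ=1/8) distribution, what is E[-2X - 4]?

For X ~ Exponential(rate λ=1/8):
E[X] = 8
E[-2X - 4] = -2 × E[X] - 4 = -20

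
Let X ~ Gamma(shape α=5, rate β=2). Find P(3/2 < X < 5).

P(3/2 < X < 5) = ∫_{3/2}^{5} f(x) dx
where f(x) = \frac{4 x^{4} e^{- 2 x}}{3}
= \frac{-15464 + 393 e^{7}}{24 e^{10}}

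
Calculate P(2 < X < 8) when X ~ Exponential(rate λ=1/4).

P(2 < X < 8) = ∫_{2}^{8} f(x) dx
where f(x) = \frac{e^{- \frac{x}{4}}}{4}
= - \frac{1}{e^{2}} + e^{- \frac{1}{2}}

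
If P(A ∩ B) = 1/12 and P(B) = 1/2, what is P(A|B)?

P(A|B) = P(A ∩ B) / P(B)
= (1/12) / (1/2)
= 1/6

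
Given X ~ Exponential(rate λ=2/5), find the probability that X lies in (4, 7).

P(4 < X < 7) = ∫_{4}^{7} f(x) dx
where f(x) = \frac{2 e^{- \frac{2 x}{5}}}{5}
= - \frac{1 - e^{\frac{6}{5}}}{e^{\frac{14}{5}}}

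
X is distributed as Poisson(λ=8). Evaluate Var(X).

For X ~ Poisson(λ=8):
Var(X) = 8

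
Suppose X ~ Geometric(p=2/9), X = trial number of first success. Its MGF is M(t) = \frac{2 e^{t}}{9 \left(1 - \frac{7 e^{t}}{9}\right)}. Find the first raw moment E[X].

To find E[X], compute M^(1)(0):
M^(1)(t) = \frac{2 e^{t}}{9 \left(1 - \frac{7 e^{t}}{9}\right)} + \frac{14 e^{2 t}}{81 \left(1 - \frac{7 e^{t}}{9}\right)^{2}}
M^(1)(0) = \frac{9}{2}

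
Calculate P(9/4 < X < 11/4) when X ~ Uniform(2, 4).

P(9/4 < X < 11/4) = ∫_{9/4}^{11/4} f(x) dx
where f(x) = \frac{1}{2}
= \frac{1}{4}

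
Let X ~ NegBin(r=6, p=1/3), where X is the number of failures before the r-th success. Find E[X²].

Using the identity E[X²] = Var(X) + (E[X])²:
E[X] = 12
Var(X) = 36
E[X²] = 36 + (12)²
= 180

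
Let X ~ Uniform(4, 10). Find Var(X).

For X ~ Uniform(4, 10):
Var(X) = 3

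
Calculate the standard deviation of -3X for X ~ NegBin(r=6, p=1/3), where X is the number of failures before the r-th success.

For X ~ NegBin(r=6, p=1/3), where X is the number of failures before the r-th success:
Var(X) = 36
SD(X) = √(Var(X)) = √(36) = 6
SD(-3X) = |-3| × SD(X) = 3 × 6 = 18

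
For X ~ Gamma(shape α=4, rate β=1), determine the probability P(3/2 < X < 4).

P(3/2 < X < 4) = ∫_{3/2}^{4} f(x) dx
where f(x) = \frac{x^{3} e^{- x}}{6}
= - \frac{71}{3 e^{4}} + \frac{67}{16 e^{\frac{3}{2}}}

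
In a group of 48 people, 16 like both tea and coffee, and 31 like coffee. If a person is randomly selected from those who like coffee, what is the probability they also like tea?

P(A ∩ B) = 16/48 = 1/3
P(B) = 31/48
P(A|B) = P(A ∩ B) / P(B) = (1/3) / (31/48) = 16/31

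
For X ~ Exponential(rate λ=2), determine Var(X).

For X ~ Exponential(rate λ=2):
Var(X) = \frac{1}{4}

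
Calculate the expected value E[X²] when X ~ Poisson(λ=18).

Using the identity E[X²] = Var(X) + (E[X])²:
E[X] = 18
Var(X) = 18
E[X²] = 18 + (18)²
= 342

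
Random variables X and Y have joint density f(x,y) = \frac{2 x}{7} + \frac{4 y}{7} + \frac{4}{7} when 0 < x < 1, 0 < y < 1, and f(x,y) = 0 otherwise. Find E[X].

E[X] = ∫_0^1 ∫_0^1 x × f(x,y) dy dx
= ∫_0^1 ∫_0^1 x × (\frac{2 x}{7} + \frac{4 y}{7} + \frac{4}{7}) dy dx
= \frac{11}{21}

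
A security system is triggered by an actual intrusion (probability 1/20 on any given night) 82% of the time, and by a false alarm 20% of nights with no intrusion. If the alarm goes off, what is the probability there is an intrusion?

Let D = the rare event, + = positive/flagged.
P(D) = 1/20
P(+|D) = 82/100 = 41/50
P(+|D') = 20/100 = 1/5
P(+) = P(+|D)P(D) + P(+|D')P(D')
     = \frac{41}{50} × \frac{1}{20} + \frac{1}{5} × \frac{19}{20}
     = \frac{231}{1000}
P(D|+) = P(+|D)P(D)/P(+) = \frac{41}{231}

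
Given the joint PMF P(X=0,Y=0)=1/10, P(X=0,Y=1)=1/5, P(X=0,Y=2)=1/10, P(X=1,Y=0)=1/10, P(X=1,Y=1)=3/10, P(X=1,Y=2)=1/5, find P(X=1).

P(X=1) = P(X=1,Y=0) + P(X=1,Y=1) + P(X=1,Y=2)
= 1/10 + 3/10 + 1/5
= 3/5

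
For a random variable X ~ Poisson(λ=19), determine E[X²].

Using the identity E[X²] = Var(X) + (E[X])²:
E[X] = 19
Var(X) = 19
E[X²] = 19 + (19)²
= 380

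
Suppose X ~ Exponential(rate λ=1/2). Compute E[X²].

Using the identity E[X²] = Var(X) + (E[X])²:
E[X] = 2
Var(X) = 4
E[X²] = 4 + (2)²
= 8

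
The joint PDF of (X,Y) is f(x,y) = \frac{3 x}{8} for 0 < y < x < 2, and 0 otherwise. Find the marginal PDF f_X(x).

f_X(x) = ∫_0^x \frac{3 x}{8} dy = \frac{3 x^{2}}{8}
for 0 < x < 2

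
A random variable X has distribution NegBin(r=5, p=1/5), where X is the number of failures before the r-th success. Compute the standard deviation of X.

For X ~ NegBin(r=5, p=1/5), where X is the number of failures before the r-th success:
Var(X) = 100
SD(X) = √(Var(X)) = √(100) = 10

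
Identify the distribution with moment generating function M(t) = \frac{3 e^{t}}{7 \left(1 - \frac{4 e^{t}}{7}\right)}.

The MGF M(t) = \frac{3 e^{t}}{7 \left(1 - \frac{4 e^{t}}{7}\right)} is the standard form for the Geometric distribution.
Comparing with the known MGF formula identifies: Geometric(p=3/7), X = trial number of first success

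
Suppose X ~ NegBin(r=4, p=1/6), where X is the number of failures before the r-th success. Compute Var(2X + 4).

For X ~ NegBin(r=4, p=1/6), where X is the number of failures before the r-th success:
Var(X) = 120
Var(2X + 4) = (2)² × Var(X) = 4 × 120 = 480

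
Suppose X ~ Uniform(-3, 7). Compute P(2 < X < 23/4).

P(2 < X < 23/4) = ∫_{2}^{23/4} f(x) dx
where f(x) = \frac{1}{10}
= \frac{3}{8}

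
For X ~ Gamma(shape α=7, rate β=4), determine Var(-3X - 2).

For X ~ Gamma(shape α=7, rate β=4):
Var(X) = \frac{7}{16}
Var(-3X - 2) = (-3)² × Var(X) = 9 × \frac{7}{16} = \frac{63}{16}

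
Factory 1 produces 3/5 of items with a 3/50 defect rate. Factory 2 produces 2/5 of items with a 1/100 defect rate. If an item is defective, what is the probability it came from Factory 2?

Using Bayes' theorem:
P(F1) = 3/5, P(D|F1) = 3/50
P(F2) = 2/5, P(D|F2) = 1/100
P(D) = P(D|F1)P(F1) + P(D|F2)P(F2)
     = \frac{1}{25}
P(F2|D) = P(D|F2)P(F2) / P(D)
= \frac{1}{10}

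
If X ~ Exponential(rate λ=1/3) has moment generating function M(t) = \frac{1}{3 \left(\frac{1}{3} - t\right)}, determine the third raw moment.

To find E[X^3], compute M^(3)(0):
M^(1)(t) = \frac{1}{3 \left(\frac{1}{3} - t\right)^{2}}
M^(2)(t) = \frac{2}{3 \left(\frac{1}{3} - t\right)^{3}}
M^(3)(t) = \frac{2}{\left(\frac{1}{3} - t\right)^{4}}
M^(3)(0) = 162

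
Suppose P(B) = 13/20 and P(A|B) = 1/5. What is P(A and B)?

By definition, P(A|B) = P(A ∩ B) / P(B)
So P(A ∩ B) = P(A|B) × P(B)
= 1/5 × 13/20
= 13/100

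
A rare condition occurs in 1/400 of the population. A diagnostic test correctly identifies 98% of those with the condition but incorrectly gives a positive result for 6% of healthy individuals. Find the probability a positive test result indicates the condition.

Let D = the rare event, + = positive/flagged.
P(D) = 1/400
P(+|D) = 98/100 = 49/50
P(+|D') = 6/100 = 3/50
P(+) = P(+|D)P(D) + P(+|D')P(D')
     = \frac{49}{50} × \frac{1}{400} + \frac{3}{50} × \frac{399}{400}
     = \frac{623}{10000}
P(D|+) = P(+|D)P(D)/P(+) = \frac{7}{178}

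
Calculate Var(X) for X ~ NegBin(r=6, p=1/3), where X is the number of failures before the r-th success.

For X ~ NegBin(r=6, p=1/3), where X is the number of failures before the r-th success:
Var(X) = 36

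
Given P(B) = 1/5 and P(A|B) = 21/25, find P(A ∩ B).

By definition, P(A|B) = P(A ∩ B) / P(B)
So P(A ∩ B) = P(A|B) × P(B)
= 21/25 × 1/5
= 21/125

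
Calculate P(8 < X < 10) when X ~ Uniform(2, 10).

P(8 < X < 10) = ∫_{8}^{10} f(x) dx
where f(x) = \frac{1}{8}
= \frac{1}{4}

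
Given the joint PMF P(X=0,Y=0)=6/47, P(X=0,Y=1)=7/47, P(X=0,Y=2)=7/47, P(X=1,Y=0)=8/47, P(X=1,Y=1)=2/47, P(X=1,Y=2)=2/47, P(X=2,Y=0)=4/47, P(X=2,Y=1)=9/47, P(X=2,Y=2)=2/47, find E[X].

First find marginal of X:
P(X=0) = 20/47
P(X=1) = 12/47
P(X=2) = 15/47
E[X] = 0 × 20/47 + 1 × 12/47 + 2 × 15/47 = 42/47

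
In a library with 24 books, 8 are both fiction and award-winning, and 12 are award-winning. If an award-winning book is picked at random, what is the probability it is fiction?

P(A ∩ B) = 8/24 = 1/3
P(B) = 12/24 = 1/2
P(A|B) = P(A ∩ B) / P(B) = (1/3) / (1/2) = 2/3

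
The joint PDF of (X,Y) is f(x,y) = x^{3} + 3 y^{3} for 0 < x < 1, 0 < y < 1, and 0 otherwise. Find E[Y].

E[Y] = ∫_0^1 ∫_0^1 y × f(x,y) dx dy
= \frac{29}{40}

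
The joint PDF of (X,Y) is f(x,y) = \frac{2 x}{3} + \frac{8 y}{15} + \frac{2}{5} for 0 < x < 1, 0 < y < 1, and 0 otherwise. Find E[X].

E[X] = ∫_0^1 ∫_0^1 x × f(x,y) dy dx
= ∫_0^1 ∫_0^1 x × (\frac{2 x}{3} + \frac{8 y}{15} + \frac{2}{5}) dy dx
= \frac{5}{9}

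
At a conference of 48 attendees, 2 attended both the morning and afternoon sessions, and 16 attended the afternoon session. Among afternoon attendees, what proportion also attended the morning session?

P(A ∩ B) = 2/48 = 1/24
P(B) = 16/48 = 1/3
P(A|B) = P(A ∩ B) / P(B) = (1/24) / (1/3) = 1/8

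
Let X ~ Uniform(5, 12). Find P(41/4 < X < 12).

P(41/4 < X < 12) = ∫_{41/4}^{12} f(x) dx
where f(x) = \frac{1}{7}
= \frac{1}{4}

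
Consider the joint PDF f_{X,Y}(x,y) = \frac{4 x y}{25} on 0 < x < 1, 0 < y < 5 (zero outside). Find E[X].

f_X(x) = ∫_0^5 \frac{4 x y}{25} dy = 2 x
E[X] = ∫_0^1 x × (2 x) dx = \frac{2}{3}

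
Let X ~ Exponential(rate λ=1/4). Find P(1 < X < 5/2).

P(1 < X < 5/2) = ∫_{1}^{5/2} f(x) dx
where f(x) = \frac{e^{- \frac{x}{4}}}{4}
= - \frac{1}{e^{\frac{5}{8}}} + e^{- \frac{1}{4}}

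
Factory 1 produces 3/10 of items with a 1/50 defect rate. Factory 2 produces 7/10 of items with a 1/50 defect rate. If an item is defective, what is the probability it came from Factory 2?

Using Bayes' theorem:
P(F1) = 3/10, P(D|F1) = 1/50
P(F2) = 7/10, P(D|F2) = 1/50
P(D) = P(D|F1)P(F1) + P(D|F2)P(F2)
     = \frac{1}{50}
P(F2|D) = P(D|F2)P(F2) / P(D)
= \frac{7}{10}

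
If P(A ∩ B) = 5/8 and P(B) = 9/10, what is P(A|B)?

P(A|B) = P(A ∩ B) / P(B)
= (5/8) / (9/10)
= 25/36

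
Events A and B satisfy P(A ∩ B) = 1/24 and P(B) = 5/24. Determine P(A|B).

P(A|B) = P(A ∩ B) / P(B)
= (1/24) / (5/24)
= 1/5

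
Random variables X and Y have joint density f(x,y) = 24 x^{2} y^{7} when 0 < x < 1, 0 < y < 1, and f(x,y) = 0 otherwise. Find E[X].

E[X] = ∫_0^1 ∫_0^1 x × f(x,y) dy dx
= ∫_0^1 ∫_0^1 x × (24 x^{2} y^{7}) dy dx
= \frac{3}{4}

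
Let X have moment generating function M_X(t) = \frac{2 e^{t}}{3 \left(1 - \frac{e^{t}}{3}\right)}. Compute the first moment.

To find E[X], compute M^(1)(0):
M^(1)(t) = \frac{2 e^{t}}{3 \left(1 - \frac{e^{t}}{3}\right)} + \frac{2 e^{2 t}}{9 \left(1 - \frac{e^{t}}{3}\right)^{2}}
M^(1)(0) = \frac{3}{2}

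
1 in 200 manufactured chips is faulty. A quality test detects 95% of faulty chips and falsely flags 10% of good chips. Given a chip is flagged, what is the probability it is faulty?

Let D = the rare event, + = positive/flagged.
P(D) = 1/200
P(+|D) = 95/100 = 19/20
P(+|D') = 10/100 = 1/10
P(+) = P(+|D)P(D) + P(+|D')P(D')
     = \frac{19}{20} × \frac{1}{200} + \frac{1}{10} × \frac{199}{200}
     = \frac{417}{4000}
P(D|+) = P(+|D)P(D)/P(+) = \frac{19}{417}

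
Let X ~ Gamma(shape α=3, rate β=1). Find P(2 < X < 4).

P(2 < X < 4) = ∫_{2}^{4} f(x) dx
where f(x) = \frac{x^{2} e^{- x}}{2}
= \frac{-13 + 5 e^{2}}{e^{4}}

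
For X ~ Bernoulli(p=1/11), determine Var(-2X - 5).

For X ~ Bernoulli(p=1/11):
Var(X) = \frac{10}{121}
Var(-2X - 5) = (-2)² × Var(X) = 4 × \frac{10}{121} = \frac{40}{121}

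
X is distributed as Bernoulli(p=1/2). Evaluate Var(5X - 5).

For X ~ Bernoulli(p=1/2):
Var(X) = \frac{1}{4}
Var(5X - 5) = (5)² × Var(X) = 25 × \frac{1}{4} = \frac{25}{4}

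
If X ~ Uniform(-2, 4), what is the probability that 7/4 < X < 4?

P(7/4 < X < 4) = ∫_{7/4}^{4} f(x) dx
where f(x) = \frac{1}{6}
= \frac{3}{8}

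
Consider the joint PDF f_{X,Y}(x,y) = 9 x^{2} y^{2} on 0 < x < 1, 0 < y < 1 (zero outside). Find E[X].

f_X(x) = ∫_0^1 9 x^{2} y^{2} dy = 3 x^{2}
E[X] = ∫_0^1 x × (3 x^{2}) dx = \frac{3}{4}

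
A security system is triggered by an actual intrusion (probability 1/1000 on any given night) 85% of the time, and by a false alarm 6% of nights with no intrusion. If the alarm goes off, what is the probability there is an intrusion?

Let D = the rare event, + = positive/flagged.
P(D) = 1/1000
P(+|D) = 85/100 = 17/20
P(+|D') = 6/100 = 3/50
P(+) = P(+|D)P(D) + P(+|D')P(D')
     = \frac{17}{20} × \frac{1}{1000} + \frac{3}{50} × \frac{999}{1000}
     = \frac{6079}{100000}
P(D|+) = P(+|D)P(D)/P(+) = \frac{85}{6079}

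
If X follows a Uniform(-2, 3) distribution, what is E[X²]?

Using the identity E[X²] = Var(X) + (E[X])²:
E[X] = \frac{1}{2}
Var(X) = \frac{25}{12}
E[X²] = \frac{25}{12} + (\frac{1}{2})²
= \frac{7}{3}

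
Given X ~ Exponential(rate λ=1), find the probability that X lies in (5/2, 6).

P(5/2 < X < 6) = ∫_{5/2}^{6} f(x) dx
where f(x) = e^{- x}
= - \frac{1}{e^{6}} + e^{- \frac{5}{2}}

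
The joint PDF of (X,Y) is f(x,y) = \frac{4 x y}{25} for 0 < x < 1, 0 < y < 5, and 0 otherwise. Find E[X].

f_X(x) = ∫_0^5 \frac{4 x y}{25} dy = 2 x
E[X] = ∫_0^1 x × (2 x) dx = \frac{2}{3}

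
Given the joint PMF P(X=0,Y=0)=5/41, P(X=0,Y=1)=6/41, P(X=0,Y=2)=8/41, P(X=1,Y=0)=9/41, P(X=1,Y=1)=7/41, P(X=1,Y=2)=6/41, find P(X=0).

P(X=0) = P(X=0,Y=0) + P(X=0,Y=1) + P(X=0,Y=2)
= 5/41 + 6/41 + 8/41
= 19/41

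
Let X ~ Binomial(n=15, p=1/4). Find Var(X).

For X ~ Binomial(n=15, p=1/4):
Var(X) = \frac{45}{16}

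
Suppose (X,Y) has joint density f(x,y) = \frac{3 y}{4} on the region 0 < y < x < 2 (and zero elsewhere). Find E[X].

f_X(x) = ∫_0^x \frac{3 y}{4} dy = \frac{3 x^{2}}{8}
E[X] = ∫_0^2 x × (\frac{3 x^{2}}{8}) dx = \frac{3}{2}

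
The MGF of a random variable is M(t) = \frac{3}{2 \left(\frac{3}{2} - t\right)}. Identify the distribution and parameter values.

The MGF M(t) = \frac{3}{2 \left(\frac{3}{2} - t\right)} is the standard form for the Exponential distribution.
Comparing with the known MGF formula identifies: Exponential(rate λ=3/2)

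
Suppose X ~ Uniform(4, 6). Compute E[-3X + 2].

For X ~ Uniform(4, 6):
E[X] = 5
E[-3X + 2] = -3 × E[X] + 2 = -13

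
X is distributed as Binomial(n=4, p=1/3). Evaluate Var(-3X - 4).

For X ~ Binomial(n=4, p=1/3):
Var(X) = \frac{8}{9}
Var(-3X - 4) = (-3)² × Var(X) = 9 × \frac{8}{9} = 8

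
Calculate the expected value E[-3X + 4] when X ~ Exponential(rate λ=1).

For X ~ Exponential(rate λ=1):
E[X] = 1
E[-3X + 4] = -3 × E[X] + 4 = 1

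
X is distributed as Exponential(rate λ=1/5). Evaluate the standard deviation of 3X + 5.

For X ~ Exponential(rate λ=1/5):
Var(X) = 25
SD(X) = √(Var(X)) = √(25) = 5
SD(3X + 5) = |3| × SD(X) = 3 × 5 = 15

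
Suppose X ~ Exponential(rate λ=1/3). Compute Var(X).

For X ~ Exponential(rate λ=1/3):
Var(X) = 9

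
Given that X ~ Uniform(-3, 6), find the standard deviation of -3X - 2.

For X ~ Uniform(-3, 6):
Var(X) = \frac{27}{4}
SD(X) = √(Var(X)) = √(\frac{27}{4}) = \frac{3 \sqrt{3}}{2}
SD(-3X - 2) = |-3| × SD(X) = 3 × \frac{3 \sqrt{3}}{2} = \frac{9 \sqrt{3}}{2}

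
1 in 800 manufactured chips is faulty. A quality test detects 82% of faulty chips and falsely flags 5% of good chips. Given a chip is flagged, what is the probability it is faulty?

Let D = the rare event, + = positive/flagged.
P(D) = 1/800
P(+|D) = 82/100 = 41/50
P(+|D') = 5/100 = 1/20
P(+) = P(+|D)P(D) + P(+|D')P(D')
     = \frac{41}{50} × \frac{1}{800} + \frac{1}{20} × \frac{799}{800}
     = \frac{4077}{80000}
P(D|+) = P(+|D)P(D)/P(+) = \frac{82}{4077}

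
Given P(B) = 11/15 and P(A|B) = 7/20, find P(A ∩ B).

By definition, P(A|B) = P(A ∩ B) / P(B)
So P(A ∩ B) = P(A|B) × P(B)
= 7/20 × 11/15
= 77/300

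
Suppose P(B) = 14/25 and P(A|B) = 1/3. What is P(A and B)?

By definition, P(A|B) = P(A ∩ B) / P(B)
So P(A ∩ B) = P(A|B) × P(B)
= 1/3 × 14/25
= 14/75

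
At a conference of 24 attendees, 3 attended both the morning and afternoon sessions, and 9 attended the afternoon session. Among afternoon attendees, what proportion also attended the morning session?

P(A ∩ B) = 3/24 = 1/8
P(B) = 9/24 = 3/8
P(A|B) = P(A ∩ B) / P(B) = (1/8) / (3/8) = 1/3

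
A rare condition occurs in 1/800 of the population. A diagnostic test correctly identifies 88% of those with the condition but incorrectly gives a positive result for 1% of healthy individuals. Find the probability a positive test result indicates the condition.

Let D = the rare event, + = positive/flagged.
P(D) = 1/800
P(+|D) = 88/100 = 22/25
P(+|D') = 1/100
P(+) = P(+|D)P(D) + P(+|D')P(D')
     = \frac{22}{25} × \frac{1}{800} + \frac{1}{100} × \frac{799}{800}
     = \frac{887}{80000}
P(D|+) = P(+|D)P(D)/P(+) = \frac{88}{887}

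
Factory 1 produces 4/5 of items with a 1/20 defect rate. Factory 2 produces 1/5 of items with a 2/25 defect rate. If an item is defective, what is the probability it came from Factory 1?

Using Bayes' theorem:
P(F1) = 4/5, P(D|F1) = 1/20
P(F2) = 1/5, P(D|F2) = 2/25
P(D) = P(D|F1)P(F1) + P(D|F2)P(F2)
     = \frac{7}{125}
P(F1|D) = P(D|F1)P(F1) / P(D)
= \frac{5}{7}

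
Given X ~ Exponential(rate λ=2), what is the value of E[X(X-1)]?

E[X(X-1)] = E[X² - X] = E[X²] - E[X]
E[X] = \frac{1}{2}
E[X²] = Var(X) + (E[X])² = \frac{1}{4} + (\frac{1}{2})² = \frac{1}{2}
E[X(X-1)] = \frac{1}{2} - \frac{1}{2} = 0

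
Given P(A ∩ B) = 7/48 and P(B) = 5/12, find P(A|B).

P(A|B) = P(A ∩ B) / P(B)
= (7/48) / (5/12)
= 7/20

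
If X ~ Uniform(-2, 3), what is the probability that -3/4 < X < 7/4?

P(-3/4 < X < 7/4) = ∫_{-3/4}^{7/4} f(x) dx
where f(x) = \frac{1}{5}
= \frac{1}{2}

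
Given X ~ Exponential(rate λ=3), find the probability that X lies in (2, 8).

P(2 < X < 8) = ∫_{2}^{8} f(x) dx
where f(x) = 3 e^{- 3 x}
= - \frac{1 - e^{18}}{e^{24}}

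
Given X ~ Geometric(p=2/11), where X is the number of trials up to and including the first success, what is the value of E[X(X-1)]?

E[X(X-1)] = E[X² - X] = E[X²] - E[X]
E[X] = \frac{11}{2}
E[X²] = Var(X) + (E[X])² = \frac{99}{4} + (\frac{11}{2})² = 55
E[X(X-1)] = 55 - \frac{11}{2} = \frac{99}{2}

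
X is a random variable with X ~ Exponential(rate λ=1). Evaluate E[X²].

Using the identity E[X²] = Var(X) + (E[X])²:
E[X] = 1
Var(X) = 1
E[X²] = 1 + (1)²
= 2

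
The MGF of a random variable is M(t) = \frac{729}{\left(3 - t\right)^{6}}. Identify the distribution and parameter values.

The MGF M(t) = \frac{729}{\left(3 - t\right)^{6}} is the standard form for the Gamma distribution.
Comparing with the known MGF formula identifies: Gamma(shape α=6, rate β=3)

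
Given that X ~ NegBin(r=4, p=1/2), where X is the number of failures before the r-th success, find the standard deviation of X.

For X ~ NegBin(r=4, p=1/2), where X is the number of failures before the r-th success:
Var(X) = 8
SD(X) = √(Var(X)) = √(8) = 2 \sqrt{2}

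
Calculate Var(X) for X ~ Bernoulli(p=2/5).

For X ~ Bernoulli(p=2/5):
Var(X) = \frac{6}{25}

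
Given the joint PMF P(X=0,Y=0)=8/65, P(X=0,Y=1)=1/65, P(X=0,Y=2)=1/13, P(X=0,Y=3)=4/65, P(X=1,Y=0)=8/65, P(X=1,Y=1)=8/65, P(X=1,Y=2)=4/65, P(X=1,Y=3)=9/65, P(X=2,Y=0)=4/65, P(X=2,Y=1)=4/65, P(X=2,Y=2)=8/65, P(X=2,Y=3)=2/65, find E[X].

First find marginal of X:
P(X=0) = 18/65
P(X=1) = 29/65
P(X=2) = 18/65
E[X] = 0 × 18/65 + 1 × 29/65 + 2 × 18/65 = 1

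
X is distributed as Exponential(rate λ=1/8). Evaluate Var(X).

For X ~ Exponential(rate λ=1/8):
Var(X) = 64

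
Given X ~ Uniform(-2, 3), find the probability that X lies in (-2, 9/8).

P(-2 < X < 9/8) = ∫_{-2}^{9/8} f(x) dx
where f(x) = \frac{1}{5}
= \frac{5}{8}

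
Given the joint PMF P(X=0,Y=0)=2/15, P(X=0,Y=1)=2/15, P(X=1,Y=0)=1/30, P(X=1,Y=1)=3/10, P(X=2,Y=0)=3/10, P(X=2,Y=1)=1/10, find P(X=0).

P(X=0) = P(X=0,Y=0) + P(X=0,Y=1)
= 2/15 + 2/15
= 4/15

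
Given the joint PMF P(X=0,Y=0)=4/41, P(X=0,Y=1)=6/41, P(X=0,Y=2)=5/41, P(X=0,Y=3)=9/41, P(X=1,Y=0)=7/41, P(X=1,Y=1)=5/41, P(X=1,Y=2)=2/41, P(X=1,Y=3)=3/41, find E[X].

First find marginal of X:
P(X=0) = 24/41
P(X=1) = 17/41
E[X] = 0 × 24/41 + 1 × 17/41 = 17/41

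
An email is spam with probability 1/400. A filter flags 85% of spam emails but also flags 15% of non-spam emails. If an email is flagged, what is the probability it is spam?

Let D = the rare event, + = positive/flagged.
P(D) = 1/400
P(+|D) = 85/100 = 17/20
P(+|D') = 15/100 = 3/20
P(+) = P(+|D)P(D) + P(+|D')P(D')
     = \frac{17}{20} × \frac{1}{400} + \frac{3}{20} × \frac{399}{400}
     = \frac{607}{4000}
P(D|+) = P(+|D)P(D)/P(+) = \frac{17}{1214}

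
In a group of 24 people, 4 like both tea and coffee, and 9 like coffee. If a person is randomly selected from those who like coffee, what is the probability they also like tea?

P(A ∩ B) = 4/24 = 1/6
P(B) = 9/24 = 3/8
P(A|B) = P(A ∩ B) / P(B) = (1/6) / (3/8) = 4/9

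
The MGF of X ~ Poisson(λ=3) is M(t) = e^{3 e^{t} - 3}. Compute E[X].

To find E[X], compute M^(1)(0):
M^(1)(t) = 3 e^{t} e^{3 e^{t} - 3}
M^(1)(0) = 3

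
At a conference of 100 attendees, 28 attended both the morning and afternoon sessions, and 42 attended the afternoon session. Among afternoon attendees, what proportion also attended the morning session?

P(A ∩ B) = 28/100 = 7/25
P(B) = 42/100 = 21/50
P(A|B) = P(A ∩ B) / P(B) = (7/25) / (21/50) = 2/3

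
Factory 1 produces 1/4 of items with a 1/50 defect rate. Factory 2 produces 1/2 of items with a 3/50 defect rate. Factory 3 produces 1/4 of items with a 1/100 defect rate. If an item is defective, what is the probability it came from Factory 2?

Using Bayes' theorem:
P(F1) = 1/4, P(D|F1) = 1/50
P(F2) = 1/2, P(D|F2) = 3/50
P(F3) = 1/4, P(D|F3) = 1/100
P(D) = P(D|F1)P(F1) + P(D|F2)P(F2) + P(D|F3)P(F3)
     = \frac{3}{80}
P(F2|D) = P(D|F2)P(F2) / P(D)
= \frac{4}{5}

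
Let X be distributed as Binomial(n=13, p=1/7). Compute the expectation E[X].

For X ~ Binomial(n=13, p=1/7), the expected value is:
E[X] = \frac{13}{7}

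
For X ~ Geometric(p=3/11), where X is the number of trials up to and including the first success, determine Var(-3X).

For X ~ Geometric(p=3/11), where X is the number of trials up to and including the first success:
Var(X) = \frac{88}{9}
Var(-3X) = (-3)² × Var(X) = 9 × \frac{88}{9} = 88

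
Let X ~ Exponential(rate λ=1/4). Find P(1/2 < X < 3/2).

P(1/2 < X < 3/2) = ∫_{1/2}^{3/2} f(x) dx
where f(x) = \frac{e^{- \frac{x}{4}}}{4}
= - \frac{1 - e^{\frac{1}{4}}}{e^{\frac{3}{8}}}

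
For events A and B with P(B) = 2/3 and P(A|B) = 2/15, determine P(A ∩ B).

By definition, P(A|B) = P(A ∩ B) / P(B)
So P(A ∩ B) = P(A|B) × P(B)
= 2/15 × 2/3
= 4/45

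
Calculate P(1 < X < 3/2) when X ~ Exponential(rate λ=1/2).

P(1 < X < 3/2) = ∫_{1}^{3/2} f(x) dx
where f(x) = \frac{e^{- \frac{x}{2}}}{2}
= - \frac{1}{e^{\frac{3}{4}}} + e^{- \frac{1}{2}}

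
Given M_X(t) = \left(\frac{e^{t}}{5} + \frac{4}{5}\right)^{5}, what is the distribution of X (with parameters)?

The MGF M(t) = \left(\frac{e^{t}}{5} + \frac{4}{5}\right)^{5} is the standard form for the Binomial distribution.
Comparing with the known MGF formula identifies: Binomial(n=5, p=1/5)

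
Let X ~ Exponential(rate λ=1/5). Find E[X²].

Using the identity E[X²] = Var(X) + (E[X])²:
E[X] = 5
Var(X) = 25
E[X²] = 25 + (5)²
= 50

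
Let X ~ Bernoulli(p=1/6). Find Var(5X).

For X ~ Bernoulli(p=1/6):
Var(X) = \frac{5}{36}
Var(5X) = (5)² × Var(X) = 25 × \frac{5}{36} = \frac{125}{36}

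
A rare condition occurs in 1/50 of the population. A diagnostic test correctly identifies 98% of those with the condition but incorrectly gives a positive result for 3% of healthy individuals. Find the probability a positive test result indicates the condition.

Let D = the rare event, + = positive/flagged.
P(D) = 1/50
P(+|D) = 98/100 = 49/50
P(+|D') = 3/100
P(+) = P(+|D)P(D) + P(+|D')P(D')
     = \frac{49}{50} × \frac{1}{50} + \frac{3}{100} × \frac{49}{50}
     = \frac{49}{1000}
P(D|+) = P(+|D)P(D)/P(+) = \frac{2}{5}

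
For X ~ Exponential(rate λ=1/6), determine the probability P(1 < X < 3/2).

P(1 < X < 3/2) = ∫_{1}^{3/2} f(x) dx
where f(x) = \frac{e^{- \frac{x}{6}}}{6}
= - \frac{1}{e^{\frac{1}{4}}} + e^{- \frac{1}{6}}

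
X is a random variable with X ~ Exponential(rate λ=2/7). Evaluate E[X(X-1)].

E[X(X-1)] = E[X² - X] = E[X²] - E[X]
E[X] = \frac{7}{2}
E[X²] = Var(X) + (E[X])² = \frac{49}{4} + (\frac{7}{2})² = \frac{49}{2}
E[X(X-1)] = \frac{49}{2} - \frac{7}{2} = 21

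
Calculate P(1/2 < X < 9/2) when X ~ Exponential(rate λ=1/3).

P(1/2 < X < 9/2) = ∫_{1/2}^{9/2} f(x) dx
where f(x) = \frac{e^{- \frac{x}{3}}}{3}
= - \frac{1}{e^{\frac{3}{2}}} + e^{- \frac{1}{6}}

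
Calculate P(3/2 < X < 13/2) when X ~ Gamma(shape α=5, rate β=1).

P(3/2 < X < 13/2) = ∫_{3/2}^{13/2} f(x) dx
where f(x) = \frac{x^{4} e^{- x}}{24}
= \frac{-19043 + 563 e^{5}}{128 e^{\frac{13}{2}}}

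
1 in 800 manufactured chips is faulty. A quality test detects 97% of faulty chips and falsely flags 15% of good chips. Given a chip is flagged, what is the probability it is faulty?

Let D = the rare event, + = positive/flagged.
P(D) = 1/800
P(+|D) = 97/100
P(+|D') = 15/100 = 3/20
P(+) = P(+|D)P(D) + P(+|D')P(D')
     = \frac{97}{100} × \frac{1}{800} + \frac{3}{20} × \frac{799}{800}
     = \frac{6041}{40000}
P(D|+) = P(+|D)P(D)/P(+) = \frac{97}{12082}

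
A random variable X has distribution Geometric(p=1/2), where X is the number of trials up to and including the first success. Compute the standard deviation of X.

For X ~ Geometric(p=1/2), where X is the number of trials up to and including the first success:
Var(X) = 2
SD(X) = √(Var(X)) = √(2) = \sqrt{2}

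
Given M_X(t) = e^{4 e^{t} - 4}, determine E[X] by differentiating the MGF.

To find E[X], compute M^(1)(0):
M^(1)(t) = 4 e^{t} e^{4 e^{t} - 4}
M^(1)(0) = 4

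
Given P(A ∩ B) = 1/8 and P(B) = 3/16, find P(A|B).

P(A|B) = P(A ∩ B) / P(B)
= (1/8) / (3/16)
= 2/3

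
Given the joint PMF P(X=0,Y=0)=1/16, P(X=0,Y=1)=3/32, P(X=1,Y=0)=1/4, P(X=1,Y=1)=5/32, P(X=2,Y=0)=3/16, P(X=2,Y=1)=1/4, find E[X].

First find marginal of X:
P(X=0) = 5/32
P(X=1) = 13/32
P(X=2) = 7/16
E[X] = 0 × 5/32 + 1 × 13/32 + 2 × 7/16 = 41/32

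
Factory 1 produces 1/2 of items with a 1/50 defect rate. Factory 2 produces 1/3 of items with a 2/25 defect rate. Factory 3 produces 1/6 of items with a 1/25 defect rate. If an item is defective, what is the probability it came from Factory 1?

Using Bayes' theorem:
P(F1) = 1/2, P(D|F1) = 1/50
P(F2) = 1/3, P(D|F2) = 2/25
P(F3) = 1/6, P(D|F3) = 1/25
P(D) = P(D|F1)P(F1) + P(D|F2)P(F2) + P(D|F3)P(F3)
     = \frac{13}{300}
P(F1|D) = P(D|F1)P(F1) / P(D)
= \frac{3}{13}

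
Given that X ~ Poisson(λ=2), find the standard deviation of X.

For X ~ Poisson(λ=2):
Var(X) = 2
SD(X) = √(Var(X)) = √(2) = \sqrt{2}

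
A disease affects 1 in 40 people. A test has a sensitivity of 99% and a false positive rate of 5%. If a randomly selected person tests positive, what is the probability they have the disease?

Let D = the rare event, + = positive/flagged.
P(D) = 1/40
P(+|D) = 99/100
P(+|D') = 5/100 = 1/20
P(+) = P(+|D)P(D) + P(+|D')P(D')
     = \frac{99}{100} × \frac{1}{40} + \frac{1}{20} × \frac{39}{40}
     = \frac{147}{2000}
P(D|+) = P(+|D)P(D)/P(+) = \frac{33}{98}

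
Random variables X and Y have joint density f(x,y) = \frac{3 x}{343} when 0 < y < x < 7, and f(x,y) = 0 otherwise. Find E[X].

f_X(x) = ∫_0^x \frac{3 x}{343} dy = \frac{3 x^{2}}{343}
E[X] = ∫_0^7 x × (\frac{3 x^{2}}{343}) dx = \frac{21}{4}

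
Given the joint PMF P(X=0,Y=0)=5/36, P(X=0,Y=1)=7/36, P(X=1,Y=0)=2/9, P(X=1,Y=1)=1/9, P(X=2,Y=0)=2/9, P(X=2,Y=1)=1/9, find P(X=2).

P(X=2) = P(X=2,Y=0) + P(X=2,Y=1)
= 2/9 + 1/9
= 1/3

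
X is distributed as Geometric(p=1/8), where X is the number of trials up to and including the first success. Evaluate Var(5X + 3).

For X ~ Geometric(p=1/8), where X is the number of trials up to and including the first success:
Var(X) = 56
Var(5X + 3) = (5)² × Var(X) = 25 × 56 = 1400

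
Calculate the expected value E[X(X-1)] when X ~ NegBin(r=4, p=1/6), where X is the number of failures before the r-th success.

E[X(X-1)] = E[X² - X] = E[X²] - E[X]
E[X] = 20
E[X²] = Var(X) + (E[X])² = 120 + (20)² = 520
E[X(X-1)] = 520 - 20 = 500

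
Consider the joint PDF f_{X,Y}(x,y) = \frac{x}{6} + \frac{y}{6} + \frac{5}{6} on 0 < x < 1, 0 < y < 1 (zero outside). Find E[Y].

E[Y] = ∫_0^1 ∫_0^1 y × f(x,y) dx dy
= \frac{37}{72}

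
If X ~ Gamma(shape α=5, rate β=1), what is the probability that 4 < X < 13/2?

P(4 < X < 13/2) = ∫_{4}^{13/2} f(x) dx
where f(x) = \frac{x^{4} e^{- x}}{24}
= - \frac{19043}{128 e^{\frac{13}{2}}} + \frac{103}{3 e^{4}}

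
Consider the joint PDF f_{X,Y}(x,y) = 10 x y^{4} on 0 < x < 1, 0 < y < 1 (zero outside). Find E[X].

E[X] = ∫_0^1 ∫_0^1 x × f(x,y) dy dx
= ∫_0^1 ∫_0^1 x × (10 x y^{4}) dy dx
= \frac{2}{3}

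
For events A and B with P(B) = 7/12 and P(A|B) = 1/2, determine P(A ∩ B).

By definition, P(A|B) = P(A ∩ B) / P(B)
So P(A ∩ B) = P(A|B) × P(B)
= 1/2 × 7/12
= 7/24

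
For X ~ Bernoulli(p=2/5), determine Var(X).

For X ~ Bernoulli(p=2/5):
Var(X) = \frac{6}{25}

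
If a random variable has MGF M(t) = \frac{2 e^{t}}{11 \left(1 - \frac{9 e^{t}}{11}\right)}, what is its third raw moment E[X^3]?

To find E[X^3], compute M^(3)(0):
M^(1)(t) = \frac{2 e^{t}}{11 \left(1 - \frac{9 e^{t}}{11}\right)} + \frac{18 e^{2 t}}{121 \left(1 - \frac{9 e^{t}}{11}\right)^{2}}
M^(2)(t) = \frac{2 e^{t}}{11 \left(1 - \frac{9 e^{t}}{11}\right)} + \frac{54 e^{2 t}}{121 \left(1 - \frac{9 e^{t}}{11}\right)^{2}} + \frac{324 e^{3 t}}{1331 \left(1 - \frac{9 e^{t}}{11}\right)^{3}}
M^(3)(t) = \frac{2 e^{t}}{11 \left(1 - \frac{9 e^{t}}{11}\right)} + \frac{126 e^{2 t}}{121 \left(1 - \frac{9 e^{t}}{11}\right)^{2}} + \frac{1944 e^{3 t}}{1331 \left(1 - \frac{9 e^{t}}{11}\right)^{3}} + \frac{8748 e^{4 t}}{14641 \left(1 - \frac{9 e^{t}}{11}\right)^{4}}
M^(3)(0) = \frac{3289}{4}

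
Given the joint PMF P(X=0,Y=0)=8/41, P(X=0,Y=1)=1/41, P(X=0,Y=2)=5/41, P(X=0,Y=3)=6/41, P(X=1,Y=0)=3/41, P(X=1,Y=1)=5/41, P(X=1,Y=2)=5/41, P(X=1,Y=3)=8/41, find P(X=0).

P(X=0) = P(X=0,Y=0) + P(X=0,Y=1) + P(X=0,Y=2) + P(X=0,Y=3)
= 8/41 + 1/41 + 5/41 + 6/41
= 20/41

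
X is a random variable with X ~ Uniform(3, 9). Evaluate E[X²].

Using the identity E[X²] = Var(X) + (E[X])²:
E[X] = 6
Var(X) = 3
E[X²] = 3 + (6)²
= 39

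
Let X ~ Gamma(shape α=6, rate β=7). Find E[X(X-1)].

E[X(X-1)] = E[X² - X] = E[X²] - E[X]
E[X] = \frac{6}{7}
E[X²] = Var(X) + (E[X])² = \frac{6}{49} + (\frac{6}{7})² = \frac{6}{7}
E[X(X-1)] = \frac{6}{7} - \frac{6}{7} = 0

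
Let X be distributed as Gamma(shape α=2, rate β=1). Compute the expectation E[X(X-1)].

E[X(X-1)] = E[X² - X] = E[X²] - E[X]
E[X] = 2
E[X²] = Var(X) + (E[X])² = 2 + (2)² = 6
E[X(X-1)] = 6 - 2 = 4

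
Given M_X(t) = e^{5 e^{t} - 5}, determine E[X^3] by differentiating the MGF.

To find E[X^3], compute M^(3)(0):
M^(1)(t) = 5 e^{t} e^{5 e^{t} - 5}
M^(2)(t) = 25 e^{2 t} e^{5 e^{t} - 5} + 5 e^{t} e^{5 e^{t} - 5}
M^(3)(t) = 125 e^{3 t} e^{5 e^{t} - 5} + 75 e^{2 t} e^{5 e^{t} - 5} + 5 e^{t} e^{5 e^{t} - 5}
M^(3)(0) = 205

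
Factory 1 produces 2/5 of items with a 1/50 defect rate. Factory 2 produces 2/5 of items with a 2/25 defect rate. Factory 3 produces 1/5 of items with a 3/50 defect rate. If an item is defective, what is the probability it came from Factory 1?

Using Bayes' theorem:
P(F1) = 2/5, P(D|F1) = 1/50
P(F2) = 2/5, P(D|F2) = 2/25
P(F3) = 1/5, P(D|F3) = 3/50
P(D) = P(D|F1)P(F1) + P(D|F2)P(F2) + P(D|F3)P(F3)
     = \frac{13}{250}
P(F1|D) = P(D|F1)P(F1) / P(D)
= \frac{2}{13}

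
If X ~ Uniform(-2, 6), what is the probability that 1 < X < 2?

P(1 < X < 2) = ∫_{1}^{2} f(x) dx
where f(x) = \frac{1}{8}
= \frac{1}{8}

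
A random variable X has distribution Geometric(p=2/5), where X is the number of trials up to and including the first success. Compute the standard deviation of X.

For X ~ Geometric(p=2/5), where X is the number of trials up to and including the first success:
Var(X) = \frac{15}{4}
SD(X) = √(Var(X)) = √(\frac{15}{4}) = \frac{\sqrt{15}}{2}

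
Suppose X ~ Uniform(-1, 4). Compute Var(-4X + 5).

For X ~ Uniform(-1, 4):
Var(X) = \frac{25}{12}
Var(-4X + 5) = (-4)² × Var(X) = 16 × \frac{25}{12} = \frac{100}{3}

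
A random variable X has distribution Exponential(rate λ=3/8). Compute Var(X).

For X ~ Exponential(rate λ=3/8):
Var(X) = \frac{64}{9}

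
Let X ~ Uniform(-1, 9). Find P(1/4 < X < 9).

P(1/4 < X < 9) = ∫_{1/4}^{9} f(x) dx
where f(x) = \frac{1}{10}
= \frac{7}{8}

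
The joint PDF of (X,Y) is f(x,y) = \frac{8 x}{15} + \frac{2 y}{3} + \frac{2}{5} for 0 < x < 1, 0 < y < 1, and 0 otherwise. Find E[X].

E[X] = ∫_0^1 ∫_0^1 x × f(x,y) dy dx
= ∫_0^1 ∫_0^1 x × (\frac{8 x}{15} + \frac{2 y}{3} + \frac{2}{5}) dy dx
= \frac{49}{90}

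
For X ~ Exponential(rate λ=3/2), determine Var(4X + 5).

For X ~ Exponential(rate λ=3/2):
Var(X) = \frac{4}{9}
Var(4X + 5) = (4)² × Var(X) = 16 × \frac{4}{9} = \frac{64}{9}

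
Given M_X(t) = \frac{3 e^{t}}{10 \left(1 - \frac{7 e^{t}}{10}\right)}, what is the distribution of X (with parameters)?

The MGF M(t) = \frac{3 e^{t}}{10 \left(1 - \frac{7 e^{t}}{10}\right)} is the standard form for the Geometric distribution.
Comparing with the known MGF formula identifies: Geometric(p=3/10), X = trial number of first success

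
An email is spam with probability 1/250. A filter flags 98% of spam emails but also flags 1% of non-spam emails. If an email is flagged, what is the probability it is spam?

Let D = the rare event, + = positive/flagged.
P(D) = 1/250
P(+|D) = 98/100 = 49/50
P(+|D') = 1/100
P(+) = P(+|D)P(D) + P(+|D')P(D')
     = \frac{49}{50} × \frac{1}{250} + \frac{1}{100} × \frac{249}{250}
     = \frac{347}{25000}
P(D|+) = P(+|D)P(D)/P(+) = \frac{98}{347}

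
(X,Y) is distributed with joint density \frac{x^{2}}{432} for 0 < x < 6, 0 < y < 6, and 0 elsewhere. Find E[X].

f_X(x) = ∫_0^6 \frac{x^{2}}{432} dy = \frac{x^{2}}{72}
E[X] = ∫_0^6 x × (\frac{x^{2}}{72}) dx = \frac{9}{2}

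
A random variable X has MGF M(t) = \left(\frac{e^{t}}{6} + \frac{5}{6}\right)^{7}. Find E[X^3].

To find E[X^3], compute M^(3)(0):
M^(1)(t) = \frac{7 \left(\frac{e^{t}}{6} + \frac{5}{6}\right)^{6} e^{t}}{6}
M^(2)(t) = \frac{7 \left(\frac{e^{t}}{6} + \frac{5}{6}\right)^{6} e^{t}}{6} + \frac{7 \left(\frac{e^{t}}{6} + \frac{5}{6}\right)^{5} e^{2 t}}{6}
M^(3)(t) = \frac{7 \left(\frac{e^{t}}{6} + \frac{5}{6}\right)^{6} e^{t}}{6} + \frac{7 \left(\frac{e^{t}}{6} + \frac{5}{6}\right)^{5} e^{2 t}}{2} + \frac{35 \left(\frac{e^{t}}{6} + \frac{5}{6}\right)^{4} e^{3 t}}{36}
M^(3)(0) = \frac{203}{36}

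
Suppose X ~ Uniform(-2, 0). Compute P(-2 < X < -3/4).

P(-2 < X < -3/4) = ∫_{-2}^{-3/4} f(x) dx
where f(x) = \frac{1}{2}
= \frac{5}{8}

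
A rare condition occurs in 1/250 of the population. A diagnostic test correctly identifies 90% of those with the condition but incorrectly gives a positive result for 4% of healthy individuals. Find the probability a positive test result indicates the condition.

Let D = the rare event, + = positive/flagged.
P(D) = 1/250
P(+|D) = 90/100 = 9/10
P(+|D') = 4/100 = 1/25
P(+) = P(+|D)P(D) + P(+|D')P(D')
     = \frac{9}{10} × \frac{1}{250} + \frac{1}{25} × \frac{249}{250}
     = \frac{543}{12500}
P(D|+) = P(+|D)P(D)/P(+) = \frac{15}{181}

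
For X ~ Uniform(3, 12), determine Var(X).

For X ~ Uniform(3, 12):
Var(X) = \frac{27}{4}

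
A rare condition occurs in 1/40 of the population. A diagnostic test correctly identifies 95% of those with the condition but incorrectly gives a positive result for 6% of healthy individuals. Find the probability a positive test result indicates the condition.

Let D = the rare event, + = positive/flagged.
P(D) = 1/40
P(+|D) = 95/100 = 19/20
P(+|D') = 6/100 = 3/50
P(+) = P(+|D)P(D) + P(+|D')P(D')
     = \frac{19}{20} × \frac{1}{40} + \frac{3}{50} × \frac{39}{40}
     = \frac{329}{4000}
P(D|+) = P(+|D)P(D)/P(+) = \frac{95}{329}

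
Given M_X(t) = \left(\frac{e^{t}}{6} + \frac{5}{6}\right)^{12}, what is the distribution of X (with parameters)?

The MGF M(t) = \left(\frac{e^{t}}{6} + \frac{5}{6}\right)^{12} is the standard form for the Binomial distribution.
Comparing with the known MGF formula identifies: Binomial(n=12, p=1/6)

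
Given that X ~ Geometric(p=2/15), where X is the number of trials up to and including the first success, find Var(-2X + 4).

For X ~ Geometric(p=2/15), where X is the number of trials up to and including the first success:
Var(X) = \frac{195}{4}
Var(-2X + 4) = (-2)² × Var(X) = 4 × \frac{195}{4} = 195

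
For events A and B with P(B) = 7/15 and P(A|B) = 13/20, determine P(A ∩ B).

By definition, P(A|B) = P(A ∩ B) / P(B)
So P(A ∩ B) = P(A|B) × P(B)
= 13/20 × 7/15
= 91/300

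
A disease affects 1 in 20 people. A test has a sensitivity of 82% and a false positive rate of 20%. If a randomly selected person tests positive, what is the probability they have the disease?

Let D = the rare event, + = positive/flagged.
P(D) = 1/20
P(+|D) = 82/100 = 41/50
P(+|D') = 20/100 = 1/5
P(+) = P(+|D)P(D) + P(+|D')P(D')
     = \frac{41}{50} × \frac{1}{20} + \frac{1}{5} × \frac{19}{20}
     = \frac{231}{1000}
P(D|+) = P(+|D)P(D)/P(+) = \frac{41}{231}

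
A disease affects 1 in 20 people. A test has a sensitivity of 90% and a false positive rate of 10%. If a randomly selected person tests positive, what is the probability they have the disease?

Let D = the rare event, + = positive/flagged.
P(D) = 1/20
P(+|D) = 90/100 = 9/10
P(+|D') = 10/100 = 1/10
P(+) = P(+|D)P(D) + P(+|D')P(D')
     = \frac{9}{10} × \frac{1}{20} + \frac{1}{10} × \frac{19}{20}
     = \frac{7}{50}
P(D|+) = P(+|D)P(D)/P(+) = \frac{9}{28}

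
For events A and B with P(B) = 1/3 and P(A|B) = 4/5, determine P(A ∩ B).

By definition, P(A|B) = P(A ∩ B) / P(B)
So P(A ∩ B) = P(A|B) × P(B)
= 4/5 × 1/3
= 4/15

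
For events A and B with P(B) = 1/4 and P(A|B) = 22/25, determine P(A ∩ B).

By definition, P(A|B) = P(A ∩ B) / P(B)
So P(A ∩ B) = P(A|B) × P(B)
= 22/25 × 1/4
= 11/50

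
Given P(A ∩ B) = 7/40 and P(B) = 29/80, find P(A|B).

P(A|B) = P(A ∩ B) / P(B)
= (7/40) / (29/80)
= 14/29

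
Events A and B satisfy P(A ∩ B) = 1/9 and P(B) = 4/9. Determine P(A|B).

P(A|B) = P(A ∩ B) / P(B)
= (1/9) / (4/9)
= 1/4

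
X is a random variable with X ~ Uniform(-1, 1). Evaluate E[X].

For X ~ Uniform(-1, 1), the expected value is:
E[X] = 0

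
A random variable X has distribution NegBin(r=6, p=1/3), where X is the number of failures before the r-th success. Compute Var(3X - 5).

For X ~ NegBin(r=6, p=1/3), where X is the number of failures before the r-th success:
Var(X) = 36
Var(3X - 5) = (3)² × Var(X) = 9 × 36 = 324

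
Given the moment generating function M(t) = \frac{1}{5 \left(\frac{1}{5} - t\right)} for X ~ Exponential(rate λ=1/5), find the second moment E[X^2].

To find E[X^2], compute M^(2)(0):
M^(1)(t) = \frac{1}{5 \left(\frac{1}{5} - t\right)^{2}}
M^(2)(t) = \frac{2}{5 \left(\frac{1}{5} - t\right)^{3}}
M^(2)(0) = 50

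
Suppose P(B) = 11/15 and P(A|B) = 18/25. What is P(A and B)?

By definition, P(A|B) = P(A ∩ B) / P(B)
So P(A ∩ B) = P(A|B) × P(B)
= 18/25 × 11/15
= 66/125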